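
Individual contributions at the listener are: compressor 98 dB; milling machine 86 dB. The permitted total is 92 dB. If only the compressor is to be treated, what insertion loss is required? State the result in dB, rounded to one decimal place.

Fixed contribution from the other source: Σ 10^(L/10) = 10^(86/10) = 3.981e+08 (86.00 dB).
To meet 92 dB overall, the treated compressor may contribute at most 10^(92/10) − 3.981e+08 = 1.187e+09, i.e. 90.74 dB.
Required insertion loss = 98 − 90.74 = 7.26 dB.

7.3 dB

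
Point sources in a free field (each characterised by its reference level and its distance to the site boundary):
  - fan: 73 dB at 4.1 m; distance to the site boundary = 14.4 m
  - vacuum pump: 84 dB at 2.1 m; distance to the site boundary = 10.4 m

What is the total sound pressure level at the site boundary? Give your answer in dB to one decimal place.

70.7 dB

Propagate each source to the receiver with L = L_ref − 20·log₁₀(r/r_ref), then add intensities.
fan: 73 − 20·log₁₀(14.4/4.1) = 73 − 10.91 = 62.09 dB.
vacuum pump: 84 − 20·log₁₀(10.4/2.1) = 84 − 13.90 = 70.10 dB.
Σ 10^(L/10) = 1.186e+07 → L_total = 10·log₁₀(1.186e+07) = 70.74 dB.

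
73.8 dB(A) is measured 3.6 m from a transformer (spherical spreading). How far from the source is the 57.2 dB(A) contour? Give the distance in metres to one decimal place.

Point-source spreading drops the level by 20·log₁₀(r₂/r₁); inverting, r₂/r₁ = 10^(ΔL/20).
r₂ = 3.6·10^((73.8−57.2)/20) = 3.6·10^(16.6/20) = 24.34 m.

24.3 m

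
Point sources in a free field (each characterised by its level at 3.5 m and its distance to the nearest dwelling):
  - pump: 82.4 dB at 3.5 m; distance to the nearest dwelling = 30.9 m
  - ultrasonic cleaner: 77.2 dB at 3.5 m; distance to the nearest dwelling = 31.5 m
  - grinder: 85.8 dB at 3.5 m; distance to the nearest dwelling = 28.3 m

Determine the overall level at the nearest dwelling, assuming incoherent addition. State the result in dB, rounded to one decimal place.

69.4 dB

First find each source's level at the receiver (point-source: −20·log₁₀(r/r_ref)), then combine on an intensity basis.
pump: 82.4 − 20·log₁₀(30.9/3.5) = 82.4 − 18.92 = 63.48 dB.
ultrasonic cleaner: 77.2 − 20·log₁₀(31.5/3.5) = 77.2 − 19.08 = 58.12 dB.
grinder: 85.8 − 20·log₁₀(28.3/3.5) = 85.8 − 18.15 = 67.65 dB.
Σ 10^(L/10) = 8.693e+06 → L_total = 10·log₁₀(8.693e+06) = 69.39 dB.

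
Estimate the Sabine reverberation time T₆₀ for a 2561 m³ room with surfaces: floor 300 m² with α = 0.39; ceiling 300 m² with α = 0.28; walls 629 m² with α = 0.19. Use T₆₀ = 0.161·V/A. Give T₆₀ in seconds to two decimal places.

Total absorption A = 300·0.39 + 300·0.28 + 629·0.19 = 320.51 m² sabins.
T₆₀ = 0.161·V/A = 0.161·2561/320.51 = 1.286 s.

1.29 s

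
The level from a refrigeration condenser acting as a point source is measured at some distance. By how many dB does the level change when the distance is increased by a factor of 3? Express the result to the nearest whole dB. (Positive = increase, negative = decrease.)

Point-source spreading: ΔL = −20·log₁₀(r₂/r₁).
ΔL = −20·log₁₀(3) = -9.54 dB.

-10 dB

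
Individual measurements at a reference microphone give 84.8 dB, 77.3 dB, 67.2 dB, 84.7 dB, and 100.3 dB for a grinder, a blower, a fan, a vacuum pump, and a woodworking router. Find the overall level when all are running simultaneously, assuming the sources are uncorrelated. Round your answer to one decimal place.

Incoherent sources combine by intensity addition: L_total = 10·log₁₀(Σ 10^(L_i/10)).
Σ 10^(L/10) = 10^(84.8/10) + 10^(77.3/10) + 10^(67.2/10) + 10^(84.7/10) + 10^(100.3/10) = 1.137e+10.
L_total = 10·log₁₀(1.137e+10) = 100.56 dB.

100.6 dB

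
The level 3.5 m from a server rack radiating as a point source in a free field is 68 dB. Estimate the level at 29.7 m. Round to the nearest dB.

49 dB

For a point source, L₂ = L₁ − 20·log₁₀(r₂/r₁).
L₂ = 68 − 20·log₁₀(29.7/3.5) = 68 − 18.574 = 49.43 dB.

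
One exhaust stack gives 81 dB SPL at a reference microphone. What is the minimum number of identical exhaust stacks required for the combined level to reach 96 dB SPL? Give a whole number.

Need L₁ + 10·log₁₀ N ≥ 96, i.e. log₁₀ N ≥ 1.50.
N ≥ 10^(15.0/10) = 31.623, so N = 32.

32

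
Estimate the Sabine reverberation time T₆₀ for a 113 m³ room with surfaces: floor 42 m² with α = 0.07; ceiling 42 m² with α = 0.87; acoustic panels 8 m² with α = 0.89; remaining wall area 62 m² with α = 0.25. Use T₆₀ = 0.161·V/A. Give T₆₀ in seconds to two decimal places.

Summing Sᵢαᵢ: 42·0.07 + 42·0.87 + 8·0.89 + 62·0.25 = 62.10 m².
T₆₀ = 0.161 × 113 / 62.10 = 0.293 s.

0.29 s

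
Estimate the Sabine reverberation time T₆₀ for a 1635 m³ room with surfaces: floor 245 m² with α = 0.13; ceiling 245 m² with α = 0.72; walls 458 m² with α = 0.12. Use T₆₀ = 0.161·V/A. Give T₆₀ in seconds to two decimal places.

1.00 s

Total absorption A = 245·0.13 + 245·0.72 + 458·0.12 = 263.21 m² sabins.
T₆₀ = 0.161 × 1635 / 263.21 = 1.000 s.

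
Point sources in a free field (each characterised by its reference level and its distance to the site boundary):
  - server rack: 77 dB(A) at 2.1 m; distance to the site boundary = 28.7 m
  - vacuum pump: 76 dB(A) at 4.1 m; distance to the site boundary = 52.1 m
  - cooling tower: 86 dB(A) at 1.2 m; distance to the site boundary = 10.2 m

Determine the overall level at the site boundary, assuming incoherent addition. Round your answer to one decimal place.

67.8 dB(A)

Propagate each source to the receiver with L = L_ref − 20·log₁₀(r/r_ref), then add intensities.
server rack: 77 − 20·log₁₀(28.7/2.1) = 77 − 22.71 = 54.29 dB(A).
vacuum pump: 76 − 20·log₁₀(52.1/4.1) = 76 − 22.08 = 53.92 dB(A).
cooling tower: 86 − 20·log₁₀(10.2/1.2) = 86 − 18.59 = 67.41 dB(A).
Σ 10^(L/10) = 6.025e+06 → L_total = 10·log₁₀(6.025e+06) = 67.80 dB(A).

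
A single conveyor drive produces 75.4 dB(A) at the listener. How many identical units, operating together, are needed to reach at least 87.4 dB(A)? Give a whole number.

16

The shortfall is 87.4 − 75.4 = 12.0 dB, and N units add 10·log₁₀ N, so need 10·log₁₀ N ≥ 12.0.
N ≥ 10^(12.0/10) = 15.849, so N = 16.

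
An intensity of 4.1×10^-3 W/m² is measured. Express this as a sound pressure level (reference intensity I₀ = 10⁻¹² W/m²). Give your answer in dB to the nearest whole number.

96 dB

Dividing by I₀ shifts the exponent by 12: I/I₀ = 4.1×10^9.
L = 10·(0.6128 + 9) = 96.13 dB.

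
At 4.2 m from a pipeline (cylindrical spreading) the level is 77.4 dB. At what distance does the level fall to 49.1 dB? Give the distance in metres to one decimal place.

2839.5 m

The 28.3 dB drop corresponds to a distance ratio of 10^(28.3/10) for a line source.
r₂ = 4.2·10^((77.4−49.1)/10) = 4.2·10^(28.3/10) = 2839.55 m.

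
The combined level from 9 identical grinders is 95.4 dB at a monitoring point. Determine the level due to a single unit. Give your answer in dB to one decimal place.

Dividing the total intensity by 9 lowers the level by 10·log₁₀ 9 = 9.542 dB: L₁ = 95.4 − 9.542.

85.9 dB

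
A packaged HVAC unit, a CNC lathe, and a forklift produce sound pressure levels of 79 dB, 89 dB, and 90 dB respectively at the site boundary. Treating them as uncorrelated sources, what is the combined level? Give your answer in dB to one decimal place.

92.7 dB

For uncorrelated sources the intensities add, so convert each level to linear form, sum, and take 10·log₁₀ of the total.
Σ 10^(L/10) = 10^(79/10) + 10^(89/10) + 10^(90/10) = 1.874e+09.
L_total = 10·log₁₀(1.874e+09) = 92.73 dB.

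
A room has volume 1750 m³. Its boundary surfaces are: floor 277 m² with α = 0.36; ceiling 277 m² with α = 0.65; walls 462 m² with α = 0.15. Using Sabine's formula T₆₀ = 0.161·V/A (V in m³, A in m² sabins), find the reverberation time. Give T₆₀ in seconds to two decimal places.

0.81 s

Summing Sᵢαᵢ: 277·0.36 + 277·0.65 + 462·0.15 = 349.07 m².
T₆₀ = 0.161 × 1750 / 349.07 = 0.807 s.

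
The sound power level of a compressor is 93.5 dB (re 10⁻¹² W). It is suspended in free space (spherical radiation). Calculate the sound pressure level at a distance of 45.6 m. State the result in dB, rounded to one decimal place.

49.3 dB

Free-field spherical radiation: L_p = L_w − 10·log₁₀(4π·r²), r = 45.6 m.
4π·r² = 2.613e+04 m², 10·log₁₀ of that is 44.171 dB.
L_p = 93.5 − 44.171 = 49.33 dB.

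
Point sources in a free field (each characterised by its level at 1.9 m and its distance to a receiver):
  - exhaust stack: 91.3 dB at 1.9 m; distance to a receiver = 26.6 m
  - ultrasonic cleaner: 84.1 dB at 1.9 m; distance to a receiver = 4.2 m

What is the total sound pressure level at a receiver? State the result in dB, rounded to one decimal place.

Apply inverse-square spreading to bring every level to the receiver, then sum 10^(L/10).
exhaust stack: 91.3 − 20·log₁₀(26.6/1.9) = 91.3 − 22.92 = 68.38 dB.
ultrasonic cleaner: 84.1 − 20·log₁₀(4.2/1.9) = 84.1 − 6.89 = 77.21 dB.
Σ 10^(L/10) = 5.949e+07 → L_total = 10·log₁₀(5.949e+07) = 77.74 dB.

77.7 dB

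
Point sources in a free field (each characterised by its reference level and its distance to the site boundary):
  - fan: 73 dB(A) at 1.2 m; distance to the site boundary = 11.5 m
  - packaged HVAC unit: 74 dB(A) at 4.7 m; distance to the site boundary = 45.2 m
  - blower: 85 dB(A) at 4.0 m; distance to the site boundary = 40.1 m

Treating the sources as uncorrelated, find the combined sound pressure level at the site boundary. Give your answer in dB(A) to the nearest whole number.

Apply inverse-square spreading to bring every level to the receiver, then sum 10^(L/10).
fan: 73 − 20·log₁₀(11.5/1.2) = 73 − 19.63 = 53.37 dB(A).
packaged HVAC unit: 74 − 20·log₁₀(45.2/4.7) = 74 − 19.66 = 54.34 dB(A).
blower: 85 − 20·log₁₀(40.1/4.0) = 85 − 20.02 = 64.98 dB(A).
Σ 10^(L/10) = 3.635e+06 → L_total = 10·log₁₀(3.635e+06) = 65.61 dB(A).

66 dB(A)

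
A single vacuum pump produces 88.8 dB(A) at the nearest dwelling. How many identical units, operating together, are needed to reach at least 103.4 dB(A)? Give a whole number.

The shortfall is 103.4 − 88.8 = 14.6 dB, and N units add 10·log₁₀ N, so need 10·log₁₀ N ≥ 14.6.
N ≥ 10^(14.6/10) = 28.840, so N = 29.

29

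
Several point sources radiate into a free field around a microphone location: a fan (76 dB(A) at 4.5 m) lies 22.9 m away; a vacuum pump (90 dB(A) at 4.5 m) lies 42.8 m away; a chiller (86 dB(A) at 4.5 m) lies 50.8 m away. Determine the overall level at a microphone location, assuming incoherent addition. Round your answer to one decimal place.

Apply inverse-square spreading to bring every level to the receiver, then sum 10^(L/10).
fan: 76 − 20·log₁₀(22.9/4.5) = 76 − 14.13 = 61.87 dB(A).
vacuum pump: 90 − 20·log₁₀(42.8/4.5) = 90 − 19.56 = 70.44 dB(A).
chiller: 86 − 20·log₁₀(50.8/4.5) = 86 − 21.05 = 64.95 dB(A).
Σ 10^(L/10) = 1.572e+07 → L_total = 10·log₁₀(1.572e+07) = 71.96 dB(A).

72.0 dB(A)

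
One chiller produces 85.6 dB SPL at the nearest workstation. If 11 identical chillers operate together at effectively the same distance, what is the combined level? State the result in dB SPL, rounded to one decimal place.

L_total = L₁ + 10·log₁₀ N for N identical incoherent sources.
L_total = 85.6 + 10·log₁₀(11) = 85.6 + 10.414 = 96.01 dB SPL.

96.0 dB SPL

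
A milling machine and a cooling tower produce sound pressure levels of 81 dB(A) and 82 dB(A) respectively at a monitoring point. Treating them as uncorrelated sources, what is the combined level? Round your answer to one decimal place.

Incoherent sources combine by intensity addition: L_total = 10·log₁₀(Σ 10^(L_i/10)).
Σ 10^(L/10) = 10^(81/10) + 10^(82/10) = 2.844e+08.
L_total = 10·log₁₀(2.844e+08) = 84.54 dB(A).

84.5 dB(A)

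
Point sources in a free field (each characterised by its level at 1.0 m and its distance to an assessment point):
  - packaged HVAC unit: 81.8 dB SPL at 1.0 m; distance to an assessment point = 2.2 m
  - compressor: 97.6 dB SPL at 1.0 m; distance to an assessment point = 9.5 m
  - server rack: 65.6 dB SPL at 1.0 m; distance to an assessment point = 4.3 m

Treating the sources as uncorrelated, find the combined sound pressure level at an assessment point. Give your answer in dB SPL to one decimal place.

79.8 dB SPL

Apply inverse-square spreading to bring every level to the receiver, then sum 10^(L/10).
packaged HVAC unit: 81.8 − 20·log₁₀(2.2/1.0) = 81.8 − 6.85 = 74.95 dB SPL.
compressor: 97.6 − 20·log₁₀(9.5/1.0) = 97.6 − 19.55 = 78.05 dB SPL.
server rack: 65.6 − 20·log₁₀(4.3/1.0) = 65.6 − 12.67 = 52.93 dB SPL.
Σ 10^(L/10) = 9.523e+07 → L_total = 10·log₁₀(9.523e+07) = 79.79 dB SPL.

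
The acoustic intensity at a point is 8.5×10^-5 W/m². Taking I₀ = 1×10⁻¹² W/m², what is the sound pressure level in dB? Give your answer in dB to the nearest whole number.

79 dB

L = 10·log₁₀(I/I₀) = 10·log₁₀(8.5×10^-5/10⁻¹²) = 10·log₁₀(8.5×10^7).
L = 10·(0.9294 + 7) = 79.29 dB.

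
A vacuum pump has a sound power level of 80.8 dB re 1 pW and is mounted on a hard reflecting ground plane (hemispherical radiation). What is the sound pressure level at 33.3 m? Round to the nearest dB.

Free-field hemispherical radiation: L_p = L_w − 10·log₁₀(2π·r²), r = 33.3 m.
2π·r² = 6967 m², 10·log₁₀ of that is 38.431 dB.
L_p = 80.8 − 38.431 = 42.37 dB.

42 dB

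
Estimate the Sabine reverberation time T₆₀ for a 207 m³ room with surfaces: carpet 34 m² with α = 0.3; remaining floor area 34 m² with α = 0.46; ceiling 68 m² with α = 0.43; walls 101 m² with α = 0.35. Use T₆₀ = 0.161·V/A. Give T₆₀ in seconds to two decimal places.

A = Σ Sᵢαᵢ = 34·0.3 + 34·0.46 + 68·0.43 + 101·0.35 = 90.43 m².
T₆₀ = 0.161·V/A = 0.161·207/90.43 = 0.369 s.

0.37 s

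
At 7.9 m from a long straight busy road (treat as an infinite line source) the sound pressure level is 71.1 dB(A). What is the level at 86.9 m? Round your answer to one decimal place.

60.7 dB(A)

Line-source attenuation: ΔL = 10·log₁₀(r₂/r₁) = 10·log₁₀(86.9/7.9) = 10.414 dB.
L₂ = 71.1 − 10·log₁₀(86.9/7.9) = 71.1 − 10.414 = 60.69 dB(A).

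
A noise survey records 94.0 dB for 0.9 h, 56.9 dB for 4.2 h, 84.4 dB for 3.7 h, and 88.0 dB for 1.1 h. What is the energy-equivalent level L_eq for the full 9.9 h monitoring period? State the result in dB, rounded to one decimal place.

L_eq = 10·log₁₀[(1/T)·Σ tᵢ·10^(Lᵢ/10)] with T = 9.9 h.
Σ tᵢ·10^(Lᵢ/10) = 0.9·10^(94.0/10) + 4.2·10^(56.9/10) + 3.7·10^(84.4/10) + 1.1·10^(88.0/10) = 3.976e+09.
L_eq = 10·log₁₀(3.976e+09/9.9) = 86.04 dB.

86.0 dB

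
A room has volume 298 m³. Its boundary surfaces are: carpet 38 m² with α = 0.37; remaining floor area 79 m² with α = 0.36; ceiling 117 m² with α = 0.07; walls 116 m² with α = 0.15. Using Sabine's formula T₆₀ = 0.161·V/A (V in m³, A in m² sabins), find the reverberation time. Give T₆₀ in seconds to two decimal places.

A = Σ Sᵢαᵢ = 38·0.37 + 79·0.36 + 117·0.07 + 116·0.15 = 68.09 m².
T₆₀ = 0.161 × 298 / 68.09 = 0.705 s.

0.70 s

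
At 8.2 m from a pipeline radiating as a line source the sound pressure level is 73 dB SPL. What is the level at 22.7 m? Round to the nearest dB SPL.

69 dB SPL

Line-source attenuation: ΔL = 10·log₁₀(r₂/r₁) = 10·log₁₀(22.7/8.2) = 4.422 dB.
L₂ = 73 − 10·log₁₀(22.7/8.2) = 73 − 4.422 = 68.58 dB SPL.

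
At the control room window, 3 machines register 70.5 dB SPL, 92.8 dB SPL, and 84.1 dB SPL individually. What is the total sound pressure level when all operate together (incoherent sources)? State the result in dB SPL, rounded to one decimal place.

93.4 dB SPL

Incoherent sources combine by intensity addition: L_total = 10·log₁₀(Σ 10^(L_i/10)).
Σ 10^(L/10) = 10^(70.5/10) + 10^(92.8/10) + 10^(84.1/10) = 2.174e+09.
L_total = 10·log₁₀(2.174e+09) = 93.37 dB SPL.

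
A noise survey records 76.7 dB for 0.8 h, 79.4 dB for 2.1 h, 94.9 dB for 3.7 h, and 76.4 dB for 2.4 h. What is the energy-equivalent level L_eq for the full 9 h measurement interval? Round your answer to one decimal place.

91.2 dB

L_eq = 10·log₁₀[(1/T)·Σ tᵢ·10^(Lᵢ/10)] with T = 9 h.
Σ tᵢ·10^(Lᵢ/10) = 0.8·10^(76.7/10) + 2.1·10^(79.4/10) + 3.7·10^(94.9/10) + 2.4·10^(76.4/10) = 1.176e+10.
L_eq = 10·log₁₀(1.176e+10/9) = 91.16 dB.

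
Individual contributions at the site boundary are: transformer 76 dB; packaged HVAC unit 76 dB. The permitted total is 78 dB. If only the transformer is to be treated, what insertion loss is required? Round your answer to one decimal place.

2.3 dB

Fixed contribution from the other source: Σ 10^(L/10) = 10^(76/10) = 3.981e+07 (76.00 dB).
To meet 78 dB overall, the treated transformer may contribute at most 10^(78/10) − 3.981e+07 = 2.329e+07, i.e. 73.67 dB.
So the transformer must be reduced from 76 to 73.67 dB: IL = 2.33 dB.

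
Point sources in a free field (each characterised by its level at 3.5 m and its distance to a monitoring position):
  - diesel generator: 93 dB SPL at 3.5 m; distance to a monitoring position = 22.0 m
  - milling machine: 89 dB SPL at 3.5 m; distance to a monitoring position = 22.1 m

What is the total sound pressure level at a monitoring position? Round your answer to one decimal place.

78.5 dB SPL

Propagate each source to the receiver with L = L_ref − 20·log₁₀(r/r_ref), then add intensities.
diesel generator: 93 − 20·log₁₀(22.0/3.5) = 93 − 15.97 = 77.03 dB SPL.
milling machine: 89 − 20·log₁₀(22.1/3.5) = 89 − 16.01 = 72.99 dB SPL.
Σ 10^(L/10) = 7.042e+07 → L_total = 10·log₁₀(7.042e+07) = 78.48 dB SPL.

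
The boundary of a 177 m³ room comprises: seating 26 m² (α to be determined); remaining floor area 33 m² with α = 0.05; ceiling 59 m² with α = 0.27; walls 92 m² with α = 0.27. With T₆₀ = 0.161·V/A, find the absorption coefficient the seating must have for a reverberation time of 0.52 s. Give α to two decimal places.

From T₆₀ = 0.161·V/A, the target T₆₀ = 0.52 s needs A = 0.161·177/0.52 = 54.80 m².
Absorption from the other surfaces = 33·0.05 + 59·0.27 + 92·0.27 = 42.42 m², so the seating must supply 12.38 m² over 26 m².
α = 12.38/26 = 0.476.

0.48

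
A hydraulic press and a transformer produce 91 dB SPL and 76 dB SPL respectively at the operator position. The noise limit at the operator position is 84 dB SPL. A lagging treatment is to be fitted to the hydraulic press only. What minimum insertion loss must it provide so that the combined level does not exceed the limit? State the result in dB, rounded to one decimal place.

7.7 dB

Fixed contribution from the other source: Σ 10^(L/10) = 10^(76/10) = 3.981e+07 (76.00 dB SPL).
To meet 84 dB SPL overall, the treated hydraulic press may contribute at most 10^(84/10) − 3.981e+07 = 2.114e+08, i.e. 83.25 dB SPL.
So the hydraulic press must be reduced from 91 to 83.25 dB SPL: IL = 7.75 dB.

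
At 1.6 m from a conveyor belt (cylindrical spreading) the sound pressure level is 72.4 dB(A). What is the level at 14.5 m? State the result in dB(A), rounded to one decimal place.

Cylindrical spreading from a line source gives a 10·log₁₀(r₂/r₁) drop.
L₂ = 72.4 − 10·log₁₀(14.5/1.6) = 72.4 − 9.572 = 62.83 dB(A).

62.8 dB(A)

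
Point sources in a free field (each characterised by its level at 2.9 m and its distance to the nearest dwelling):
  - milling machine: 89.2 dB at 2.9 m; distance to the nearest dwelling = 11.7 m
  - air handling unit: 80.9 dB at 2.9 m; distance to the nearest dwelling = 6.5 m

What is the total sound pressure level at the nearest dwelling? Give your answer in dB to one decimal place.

78.8 dB

Propagate each source to the receiver with L = L_ref − 20·log₁₀(r/r_ref), then add intensities.
milling machine: 89.2 − 20·log₁₀(11.7/2.9) = 89.2 − 12.12 = 77.08 dB.
air handling unit: 80.9 − 20·log₁₀(6.5/2.9) = 80.9 − 7.01 = 73.89 dB.
Σ 10^(L/10) = 7.559e+07 → L_total = 10·log₁₀(7.559e+07) = 78.78 dB.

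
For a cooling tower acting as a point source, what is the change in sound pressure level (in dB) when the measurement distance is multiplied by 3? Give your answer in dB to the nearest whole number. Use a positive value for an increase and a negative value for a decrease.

-10 dB

With spherical spreading the level changes by −20·log₁₀(r₂/r₁).
ΔL = −20·log₁₀(3) = -9.54 dB.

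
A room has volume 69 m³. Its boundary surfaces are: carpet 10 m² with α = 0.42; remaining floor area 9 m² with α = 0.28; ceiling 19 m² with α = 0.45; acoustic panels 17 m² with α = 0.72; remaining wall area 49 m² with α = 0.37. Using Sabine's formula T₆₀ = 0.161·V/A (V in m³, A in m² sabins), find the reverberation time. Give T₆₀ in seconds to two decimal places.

Total absorption A = 10·0.42 + 9·0.28 + 19·0.45 + 17·0.72 + 49·0.37 = 45.64 m² sabins.
T₆₀ = 0.161 × 69 / 45.64 = 0.243 s.

0.24 s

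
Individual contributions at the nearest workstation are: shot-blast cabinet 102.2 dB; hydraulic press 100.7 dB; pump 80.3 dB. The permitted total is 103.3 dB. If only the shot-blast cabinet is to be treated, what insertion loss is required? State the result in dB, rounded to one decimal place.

2.4 dB

Fixed contribution from the other sources: Σ 10^(L/10) = 10^(100.7/10) + 10^(80.3/10) = 1.186e+10 (100.74 dB).
The limit corresponds to 10^(103.3/10) = 2.138e+10; subtracting the fixed part leaves 9.523e+09 for the shot-blast cabinet, i.e. 99.79 dB.
Required insertion loss = 102.2 − 99.79 = 2.41 dB.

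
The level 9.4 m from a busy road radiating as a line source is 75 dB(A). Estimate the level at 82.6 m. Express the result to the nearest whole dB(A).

66 dB(A)

Line-source attenuation: ΔL = 10·log₁₀(r₂/r₁) = 10·log₁₀(82.6/9.4) = 9.439 dB.
L₂ = 75 − 10·log₁₀(82.6/9.4) = 75 − 9.439 = 65.56 dB(A).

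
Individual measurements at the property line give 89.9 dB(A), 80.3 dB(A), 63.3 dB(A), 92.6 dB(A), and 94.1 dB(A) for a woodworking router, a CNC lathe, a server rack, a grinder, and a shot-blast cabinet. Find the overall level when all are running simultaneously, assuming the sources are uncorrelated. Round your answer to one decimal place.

For uncorrelated sources the intensities add, so convert each level to linear form, sum, and take 10·log₁₀ of the total.
Σ 10^(L/10) = 10^(89.9/10) + 10^(80.3/10) + 10^(63.3/10) + 10^(92.6/10) + 10^(94.1/10) = 5.477e+09.
L_total = 10·log₁₀(5.477e+09) = 97.39 dB(A).

97.4 dB(A)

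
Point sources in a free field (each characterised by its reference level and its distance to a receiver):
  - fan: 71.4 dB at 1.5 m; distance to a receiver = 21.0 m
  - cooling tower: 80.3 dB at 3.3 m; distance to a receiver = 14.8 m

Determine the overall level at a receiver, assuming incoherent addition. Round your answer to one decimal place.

Apply inverse-square spreading to bring every level to the receiver, then sum 10^(L/10).
fan: 71.4 − 20·log₁₀(21.0/1.5) = 71.4 − 22.92 = 48.48 dB.
cooling tower: 80.3 − 20·log₁₀(14.8/3.3) = 80.3 − 13.03 = 67.27 dB.
Σ 10^(L/10) = 5.398e+06 → L_total = 10·log₁₀(5.398e+06) = 67.32 dB.

67.3 dB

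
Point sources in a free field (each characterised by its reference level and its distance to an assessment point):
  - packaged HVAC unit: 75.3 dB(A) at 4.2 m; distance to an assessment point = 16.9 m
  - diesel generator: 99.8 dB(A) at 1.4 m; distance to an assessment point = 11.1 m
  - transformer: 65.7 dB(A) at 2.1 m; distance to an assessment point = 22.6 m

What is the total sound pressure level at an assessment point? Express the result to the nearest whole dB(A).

82 dB(A)

Propagate each source to the receiver with L = L_ref − 20·log₁₀(r/r_ref), then add intensities.
packaged HVAC unit: 75.3 − 20·log₁₀(16.9/4.2) = 75.3 − 12.09 = 63.21 dB(A).
diesel generator: 99.8 − 20·log₁₀(11.1/1.4) = 99.8 − 17.98 = 81.82 dB(A).
transformer: 65.7 − 20·log₁₀(22.6/2.1) = 65.7 − 20.64 = 45.06 dB(A).
Σ 10^(L/10) = 1.540e+08 → L_total = 10·log₁₀(1.540e+08) = 81.88 dB(A).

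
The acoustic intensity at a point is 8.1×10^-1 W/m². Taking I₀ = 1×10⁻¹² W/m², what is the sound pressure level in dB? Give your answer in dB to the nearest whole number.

119 dB

I/I₀ = 8.1×10^-1/10⁻¹² = 8.1×10^11, and L = 10·log₁₀(I/I₀).
L = 10·(0.9085 + 11) = 119.08 dB.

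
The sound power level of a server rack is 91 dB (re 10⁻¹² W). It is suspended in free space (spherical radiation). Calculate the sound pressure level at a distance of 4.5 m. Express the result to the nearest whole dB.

The power spreads over a sphere of area 4π·r², so L_p = L_w − 10·log₁₀(4π·r²).
4π·r² = 254.5 m², 10·log₁₀ of that is 24.056 dB.
L_p = 91 − 24.056 = 66.94 dB.

67 dB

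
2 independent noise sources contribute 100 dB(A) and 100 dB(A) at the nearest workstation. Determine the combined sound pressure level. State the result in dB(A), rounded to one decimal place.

For uncorrelated sources the intensities add, so convert each level to linear form, sum, and take 10·log₁₀ of the total.
Σ 10^(L/10) = 10^(100/10) + 10^(100/10) = 2.000e+10.
L_total = 10·log₁₀(2.000e+10) = 103.01 dB(A).

103.0 dB(A)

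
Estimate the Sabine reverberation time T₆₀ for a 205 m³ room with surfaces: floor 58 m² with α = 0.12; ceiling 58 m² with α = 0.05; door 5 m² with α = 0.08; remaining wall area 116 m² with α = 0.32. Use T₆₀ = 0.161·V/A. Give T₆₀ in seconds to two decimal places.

Summing Sᵢαᵢ: 58·0.12 + 58·0.05 + 5·0.08 + 116·0.32 = 47.38 m².
T₆₀ = 0.161 × 205 / 47.38 = 0.697 s.

0.70 s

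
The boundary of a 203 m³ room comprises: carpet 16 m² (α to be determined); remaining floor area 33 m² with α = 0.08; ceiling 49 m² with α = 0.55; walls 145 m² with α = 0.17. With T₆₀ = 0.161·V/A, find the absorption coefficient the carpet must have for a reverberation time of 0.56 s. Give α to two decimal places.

0.26

A = 0.161·V/T₆₀ = 0.161·203/0.56 = 58.36 m² sabins.
Absorption from the other surfaces = 33·0.08 + 49·0.55 + 145·0.17 = 54.24 m², so the carpet must supply 4.12 m² over 16 m².
α = 4.12/16 = 0.258.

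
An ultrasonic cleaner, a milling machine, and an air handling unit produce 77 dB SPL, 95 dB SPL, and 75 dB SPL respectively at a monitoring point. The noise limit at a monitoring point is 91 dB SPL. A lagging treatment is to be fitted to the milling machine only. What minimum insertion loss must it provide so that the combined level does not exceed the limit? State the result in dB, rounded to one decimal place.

The untreated sources together contribute 10^(77/10) + 10^(75/10) = 8.174e+07, i.e. 79.12 dB SPL.
To meet 91 dB SPL overall, the treated milling machine may contribute at most 10^(91/10) − 8.174e+07 = 1.177e+09, i.e. 90.71 dB SPL.
So the milling machine must be reduced from 95 to 90.71 dB SPL: IL = 4.29 dB.

4.3 dB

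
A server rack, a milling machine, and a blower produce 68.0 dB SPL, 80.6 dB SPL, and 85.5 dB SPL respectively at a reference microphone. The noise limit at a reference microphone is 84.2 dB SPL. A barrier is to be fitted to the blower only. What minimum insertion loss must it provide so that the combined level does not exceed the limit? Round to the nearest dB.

The untreated sources together contribute 10^(68.0/10) + 10^(80.6/10) = 1.211e+08, i.e. 80.83 dB SPL.
The limit corresponds to 10^(84.2/10) = 2.630e+08; subtracting the fixed part leaves 1.419e+08 for the blower, i.e. 81.52 dB SPL.
So the blower must be reduced from 85.5 to 81.52 dB SPL: IL = 3.98 dB.

4 dB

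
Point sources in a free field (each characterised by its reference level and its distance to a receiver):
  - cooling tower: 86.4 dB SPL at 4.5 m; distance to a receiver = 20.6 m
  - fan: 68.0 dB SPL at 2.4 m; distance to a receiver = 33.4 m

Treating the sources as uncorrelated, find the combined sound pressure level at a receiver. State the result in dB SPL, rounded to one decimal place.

Propagate each source to the receiver with L = L_ref − 20·log₁₀(r/r_ref), then add intensities.
cooling tower: 86.4 − 20·log₁₀(20.6/4.5) = 86.4 − 13.21 = 73.19 dB SPL.
fan: 68.0 − 20·log₁₀(33.4/2.4) = 68.0 − 22.87 = 45.13 dB SPL.
Σ 10^(L/10) = 2.086e+07 → L_total = 10·log₁₀(2.086e+07) = 73.19 dB SPL.

73.2 dB SPL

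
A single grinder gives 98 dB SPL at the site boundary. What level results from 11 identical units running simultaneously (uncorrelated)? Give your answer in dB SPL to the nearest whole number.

L_total = L₁ + 10·log₁₀ N for N identical incoherent sources.
L_total = 98 + 10·log₁₀(11) = 98 + 10.414 = 108.41 dB SPL.

108 dB SPL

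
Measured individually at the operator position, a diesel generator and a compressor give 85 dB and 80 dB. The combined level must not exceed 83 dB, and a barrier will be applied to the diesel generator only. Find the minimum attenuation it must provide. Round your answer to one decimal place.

Everything except the diesel generator sums to 10^(80/10) = 1.000e+08 in linear terms, 80.00 dB.
The limit corresponds to 10^(83/10) = 1.995e+08; subtracting the fixed part leaves 9.953e+07 for the diesel generator, i.e. 79.98 dB.
So the diesel generator must be reduced from 85 to 79.98 dB: IL = 5.02 dB.

5.0 dB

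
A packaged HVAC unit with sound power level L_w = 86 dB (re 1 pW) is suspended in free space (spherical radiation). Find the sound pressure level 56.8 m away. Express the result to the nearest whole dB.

The power spreads over a sphere of area 4π·r², so L_p = L_w − 10·log₁₀(4π·r²).
4π·r² = 4.054e+04 m², 10·log₁₀ of that is 46.079 dB.
L_p = 86 − 46.079 = 39.92 dB.

40 dB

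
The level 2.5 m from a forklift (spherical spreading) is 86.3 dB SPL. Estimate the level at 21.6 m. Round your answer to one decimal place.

67.6 dB SPL

Point-source attenuation: ΔL = 20·log₁₀(r₂/r₁) = 20·log₁₀(21.6/2.5) = 18.730 dB.
L₂ = 86.3 − 20·log₁₀(21.6/2.5) = 86.3 − 18.730 = 67.57 dB SPL.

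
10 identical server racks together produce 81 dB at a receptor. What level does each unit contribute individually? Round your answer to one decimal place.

71.0 dB

Dividing the total intensity by 10 lowers the level by 10·log₁₀ 10 = 10.000 dB: L₁ = 81 − 10.000.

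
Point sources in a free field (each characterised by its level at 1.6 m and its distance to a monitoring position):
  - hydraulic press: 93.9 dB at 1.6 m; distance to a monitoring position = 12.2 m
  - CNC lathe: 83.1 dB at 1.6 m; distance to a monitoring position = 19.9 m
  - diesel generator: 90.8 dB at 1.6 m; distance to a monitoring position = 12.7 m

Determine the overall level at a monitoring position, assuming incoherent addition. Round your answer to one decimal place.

78.0 dB

First find each source's level at the receiver (point-source: −20·log₁₀(r/r_ref)), then combine on an intensity basis.
hydraulic press: 93.9 − 20·log₁₀(12.2/1.6) = 93.9 − 17.64 = 76.26 dB.
CNC lathe: 83.1 − 20·log₁₀(19.9/1.6) = 83.1 − 21.89 = 61.21 dB.
diesel generator: 90.8 − 20·log₁₀(12.7/1.6) = 90.8 − 17.99 = 72.81 dB.
Σ 10^(L/10) = 6.262e+07 → L_total = 10·log₁₀(6.262e+07) = 77.97 dB.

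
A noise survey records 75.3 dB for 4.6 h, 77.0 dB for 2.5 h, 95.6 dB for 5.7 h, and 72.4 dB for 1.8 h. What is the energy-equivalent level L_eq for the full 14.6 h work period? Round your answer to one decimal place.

91.6 dB

The energy average is taken in the linear domain: L_eq = 10·log₁₀[(Σ tᵢ·10^(Lᵢ/10))/T], T = 14.6 h.
Σ tᵢ·10^(Lᵢ/10) = 4.6·10^(75.3/10) + 2.5·10^(77.0/10) + 5.7·10^(95.6/10) + 1.8·10^(72.4/10) = 2.101e+10.
L_eq = 10·log₁₀(2.101e+10/14.6) = 91.58 dB.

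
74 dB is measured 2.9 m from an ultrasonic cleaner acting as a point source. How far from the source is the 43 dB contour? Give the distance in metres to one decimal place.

102.9 m

For a point source L₁ − L₂ = 20·log₁₀(r₂/r₁), so r₂ = r₁·10^((L₁−L₂)/20).
r₂ = 2.9·10^((74−43)/20) = 2.9·10^(31.0/20) = 102.90 m.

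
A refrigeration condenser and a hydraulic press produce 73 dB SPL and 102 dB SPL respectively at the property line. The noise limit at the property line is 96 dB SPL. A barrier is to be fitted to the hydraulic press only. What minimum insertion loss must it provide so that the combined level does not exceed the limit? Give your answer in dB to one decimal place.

The untreated sources together contribute 10^(73/10) = 1.995e+07, i.e. 73.00 dB SPL.
To meet 96 dB SPL overall, the treated hydraulic press may contribute at most 10^(96/10) − 1.995e+07 = 3.961e+09, i.e. 95.98 dB SPL.
Required insertion loss = 102 − 95.98 = 6.02 dB.

6.0 dB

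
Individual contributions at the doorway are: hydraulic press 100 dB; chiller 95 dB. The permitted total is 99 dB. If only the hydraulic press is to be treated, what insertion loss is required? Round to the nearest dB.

3 dB

Everything except the hydraulic press sums to 10^(95/10) = 3.162e+09 in linear terms, 95.00 dB.
The limit corresponds to 10^(99/10) = 7.943e+09; subtracting the fixed part leaves 4.781e+09 for the hydraulic press, i.e. 96.80 dB.
Required insertion loss = 100 − 96.80 = 3.20 dB.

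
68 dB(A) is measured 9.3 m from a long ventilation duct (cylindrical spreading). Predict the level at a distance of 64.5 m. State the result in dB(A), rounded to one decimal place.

For a line source, L₂ = L₁ − 10·log₁₀(r₂/r₁).
L₂ = 68 − 10·log₁₀(64.5/9.3) = 68 − 8.411 = 59.59 dB(A).

59.6 dB(A)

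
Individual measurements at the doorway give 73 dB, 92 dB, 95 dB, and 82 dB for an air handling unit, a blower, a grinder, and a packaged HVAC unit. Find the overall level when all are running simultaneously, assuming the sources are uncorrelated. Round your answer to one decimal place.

Incoherent sources combine by intensity addition: L_total = 10·log₁₀(Σ 10^(L_i/10)).
Σ 10^(L/10) = 10^(73/10) + 10^(92/10) + 10^(95/10) + 10^(82/10) = 4.926e+09.
L_total = 10·log₁₀(4.926e+09) = 96.92 dB.

96.9 dB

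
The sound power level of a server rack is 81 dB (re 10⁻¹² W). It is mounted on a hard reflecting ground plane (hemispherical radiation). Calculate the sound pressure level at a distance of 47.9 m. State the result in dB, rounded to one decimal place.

39.4 dB

L_p = L_w − 10·log₁₀(2π·r²) with r = 47.9 m.
2π·r² = 1.442e+04 m², 10·log₁₀ of that is 41.589 dB.
L_p = 81 − 41.589 = 39.41 dB.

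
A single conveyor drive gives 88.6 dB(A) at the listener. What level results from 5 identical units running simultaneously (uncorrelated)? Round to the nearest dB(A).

N identical incoherent sources raise the level by 10·log₁₀ N.
L_total = 88.6 + 10·log₁₀(5) = 88.6 + 6.990 = 95.59 dB(A).

96 dB(A)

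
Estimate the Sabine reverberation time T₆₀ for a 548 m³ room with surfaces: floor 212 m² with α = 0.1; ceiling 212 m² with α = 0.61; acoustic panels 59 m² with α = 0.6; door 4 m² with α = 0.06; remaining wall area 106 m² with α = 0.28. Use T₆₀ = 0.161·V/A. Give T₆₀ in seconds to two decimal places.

A = Σ Sᵢαᵢ = 212·0.1 + 212·0.61 + 59·0.6 + 4·0.06 + 106·0.28 = 215.84 m².
T₆₀ = 0.161·V/A = 0.161·548/215.84 = 0.409 s.

0.41 s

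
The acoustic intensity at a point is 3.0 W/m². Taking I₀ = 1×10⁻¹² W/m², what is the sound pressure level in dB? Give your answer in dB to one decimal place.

124.8 dB

L = 10·log₁₀(I/I₀) = 10·log₁₀(3.0/10⁻¹²) = 10·log₁₀(3.0×10^12).
L = 10·(0.4771 + 12) = 124.77 dB.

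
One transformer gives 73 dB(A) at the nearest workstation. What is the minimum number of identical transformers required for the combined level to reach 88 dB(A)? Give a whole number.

32

Need L₁ + 10·log₁₀ N ≥ 88, i.e. log₁₀ N ≥ 1.50.
N ≥ 10^(15.0/10) = 31.623, so N = 32.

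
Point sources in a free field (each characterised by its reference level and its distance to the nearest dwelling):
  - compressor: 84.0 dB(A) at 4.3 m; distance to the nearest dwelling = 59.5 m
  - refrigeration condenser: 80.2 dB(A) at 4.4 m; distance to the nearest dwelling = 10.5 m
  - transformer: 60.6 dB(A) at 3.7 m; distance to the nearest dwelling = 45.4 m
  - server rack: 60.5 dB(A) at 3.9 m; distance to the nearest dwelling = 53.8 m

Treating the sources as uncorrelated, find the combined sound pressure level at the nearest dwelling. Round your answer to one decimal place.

Propagate each source to the receiver with L = L_ref − 20·log₁₀(r/r_ref), then add intensities.
compressor: 84.0 − 20·log₁₀(59.5/4.3) = 84.0 − 22.82 = 61.18 dB(A).
refrigeration condenser: 80.2 − 20·log₁₀(10.5/4.4) = 80.2 − 7.55 = 72.65 dB(A).
transformer: 60.6 − 20·log₁₀(45.4/3.7) = 60.6 − 21.78 = 38.82 dB(A).
server rack: 60.5 − 20·log₁₀(53.8/3.9) = 60.5 − 22.79 = 37.71 dB(A).
Σ 10^(L/10) = 1.971e+07 → L_total = 10·log₁₀(1.971e+07) = 72.95 dB(A).

72.9 dB(A)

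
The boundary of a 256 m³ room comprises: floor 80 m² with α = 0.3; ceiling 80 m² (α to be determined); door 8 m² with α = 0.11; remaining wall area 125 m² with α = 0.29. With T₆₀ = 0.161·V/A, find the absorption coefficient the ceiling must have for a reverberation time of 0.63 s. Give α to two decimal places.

0.05

Required total absorption A = 0.161·256/0.63 = 65.42 m².
Absorption from the other surfaces = 80·0.3 + 8·0.11 + 125·0.29 = 61.13 m², so the ceiling must supply 4.29 m² over 80 m².
α = 4.29/80 = 0.054.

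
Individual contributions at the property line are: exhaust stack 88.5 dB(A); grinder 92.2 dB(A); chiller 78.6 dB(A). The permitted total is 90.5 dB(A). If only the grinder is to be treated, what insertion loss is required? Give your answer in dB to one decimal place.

The untreated sources together contribute 10^(88.5/10) + 10^(78.6/10) = 7.804e+08, i.e. 88.92 dB(A).
The limit corresponds to 10^(90.5/10) = 1.122e+09; subtracting the fixed part leaves 3.416e+08 for the grinder, i.e. 85.34 dB(A).
So the grinder must be reduced from 92.2 to 85.34 dB(A): IL = 6.86 dB.

6.9 dB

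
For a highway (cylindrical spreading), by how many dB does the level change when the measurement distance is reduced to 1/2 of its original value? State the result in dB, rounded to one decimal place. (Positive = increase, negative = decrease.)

A line source loses 3 dB per doubling of distance; generally ΔL = −10·log₁₀(r₂/r₁).
ΔL = −10·log₁₀(0.5) = +3.01 dB.

+3.0 dB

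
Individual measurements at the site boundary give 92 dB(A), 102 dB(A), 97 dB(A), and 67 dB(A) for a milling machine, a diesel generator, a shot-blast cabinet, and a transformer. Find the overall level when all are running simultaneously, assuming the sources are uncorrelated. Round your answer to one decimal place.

103.5 dB(A)

For uncorrelated sources the intensities add, so convert each level to linear form, sum, and take 10·log₁₀ of the total.
Σ 10^(L/10) = 10^(92/10) + 10^(102/10) + 10^(97/10) + 10^(67/10) = 2.245e+10.
L_total = 10·log₁₀(2.245e+10) = 103.51 dB(A).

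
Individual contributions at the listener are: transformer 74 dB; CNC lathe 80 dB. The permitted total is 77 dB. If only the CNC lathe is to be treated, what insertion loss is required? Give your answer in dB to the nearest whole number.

Everything except the CNC lathe sums to 10^(74/10) = 2.512e+07 in linear terms, 74.00 dB.
To meet 77 dB overall, the treated CNC lathe may contribute at most 10^(77/10) − 2.512e+07 = 2.500e+07, i.e. 73.98 dB.
So the CNC lathe must be reduced from 80 to 73.98 dB: IL = 6.02 dB.

6 dB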